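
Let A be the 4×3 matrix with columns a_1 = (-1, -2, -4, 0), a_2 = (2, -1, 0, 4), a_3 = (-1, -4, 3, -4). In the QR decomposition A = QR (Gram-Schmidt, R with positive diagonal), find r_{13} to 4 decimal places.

a_1 = (-1, -2, -4, 0); ‖a_1‖ = 4.5826, so q_1 = (-0.2182, -0.4364, -0.8729, 0.0000).
r_{13} = q_1·a_3 = -0.6547.

r_{13} = -0.6547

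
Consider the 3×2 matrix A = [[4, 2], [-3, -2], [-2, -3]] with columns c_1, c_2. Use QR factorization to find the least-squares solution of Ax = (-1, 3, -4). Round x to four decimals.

c_1 = (4, -3, -2); ‖c_1‖ = 5.3852, so q_1 = (0.7428, -0.5571, -0.3714).
q_1·c_2 = 0.7428·2 + (-0.5571)·(-2) + (-0.3714)·(-3) = 3.7139.
u_2 = c_2 − 3.7139·q_1 = (-0.7586, 0.0690, -1.6207).
‖u_2‖ = 1.7908, so q_2 = (-0.4236, 0.0385, -0.9050).
Qᵀb = (-0.9285, 4.1592).
Back-substitute: x_2 = 4.1592/1.7908 = 2.3226.
x_1 = (-0.9285 − 3.7139·2.3226)/5.3852 = -1.7742.

x = (-1.7742, 2.3226)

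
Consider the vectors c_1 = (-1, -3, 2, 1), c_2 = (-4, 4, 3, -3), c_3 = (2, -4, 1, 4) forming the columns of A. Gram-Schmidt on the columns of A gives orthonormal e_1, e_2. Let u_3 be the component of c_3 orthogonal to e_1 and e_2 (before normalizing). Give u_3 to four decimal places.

u_3 = (0.5862, 0.9172, 0.9655, 1.4069)

c_1 = (-1, -3, 2, 1); ‖c_1‖ = 3.8730, so e_1 = (-0.2582, -0.7746, 0.5164, 0.2582).
e_1·c_2 = (-0.2582)·(-4) + (-0.7746)·4 + 0.5164·3 + 0.2582·(-3) = -1.2910.
u_2 = c_2 + 1.2910·e_1 = (-4.3333, 3.0000, 3.6667, -2.6667).
‖u_2‖ = 6.9522, so e_2 = (-0.6233, 0.4315, 0.5274, -0.3836).
e_1·c_3 = (-0.2582)·2 + (-0.7746)·(-4) + 0.5164·1 + 0.2582·4 = 4.1312; e_2·c_3 = (-0.6233)·2 + 0.4315·(-4) + 0.5274·1 + (-0.3836)·4 = -3.9795.
u_3 = c_3 − 4.1312·e_1 + 3.9795·e_2 = (0.5862, 0.9172, 0.9655, 1.4069).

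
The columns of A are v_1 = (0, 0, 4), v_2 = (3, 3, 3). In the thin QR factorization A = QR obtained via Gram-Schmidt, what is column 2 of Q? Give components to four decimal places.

v_1 = (0, 0, 4); ‖v_1‖ = 4.0000, so q_1 = (0.0000, 0.0000, 1.0000).
q_1·v_2 = 0.0000·3 + 0.0000·3 + 1.0000·3 = 3.0000.
u_2 = v_2 − 3.0000·q_1 = (3.0000, 3.0000, 0.0000).
‖u_2‖ = 4.2426, so q_2 = (0.7071, 0.7071, 0.0000).

q_2 = (0.7071, 0.7071, 0.0000)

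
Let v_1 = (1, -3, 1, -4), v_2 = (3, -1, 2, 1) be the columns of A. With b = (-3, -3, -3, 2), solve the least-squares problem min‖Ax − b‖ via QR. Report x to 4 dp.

x = (-0.0900, -0.6427)

q_1 = v_1/‖v_1‖ = (1, -3, 1, -4)/5.1962 = (0.1925, -0.5774, 0.1925, -0.7698).
r_{12} = q_1·v_2 = 0.7698.
u_2 = v_2 − 0.7698·q_1 = (2.8519, -0.5556, 1.8519, 1.5926).
‖u_2‖ = 3.7957, so q_2 = (0.7513, -0.1464, 0.4879, 0.4196).
Qᵀb = (-0.9623, -2.4394).
Back-substitute: x_2 = -2.4394/3.7957 = -0.6427.
x_1 = (-0.9623 − 0.7698·(-0.6427))/5.1962 = -0.0900.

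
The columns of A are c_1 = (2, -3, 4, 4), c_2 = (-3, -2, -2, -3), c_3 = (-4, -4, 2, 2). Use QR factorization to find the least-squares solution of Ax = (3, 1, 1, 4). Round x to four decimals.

q_1 = c_1/‖c_1‖ = (2, -3, 4, 4)/6.7082 = (0.2981, -0.4472, 0.5963, 0.5963).
r_{12} = q_1·c_2 = -2.9814.
u_2 = c_2 + 2.9814·q_1 = (-2.1111, -3.3333, -0.2222, -1.2222).
‖u_2‖ = 4.1366, so q_2 = (-0.5104, -0.8058, -0.0537, -0.2955).
r_{13} = q_1·c_3 = 2.9814; r_{23} = q_2·c_3 = 4.5663.
u_3 = c_3 − 2.9814·q_1 − 4.5663·q_2 = (-2.5584, 1.0130, 0.4675, 1.5714).
‖u_3‖ = 3.2031, so q_3 = (-0.7987, 0.3163, 0.1460, 0.4906).
Qᵀb = (3.4286, -3.5725, 0.0284).
Back-substitute: x_3 = 0.0284/3.2031 = 0.0089.
x_2 = (-3.5725 − 4.5663·0.0089)/4.1366 = -0.8734.
x_1 = (3.4286 + 2.9814·(-0.8734) − 2.9814·0.0089)/6.7082 = 0.1190.

x = (0.1190, -0.8734, 0.0089)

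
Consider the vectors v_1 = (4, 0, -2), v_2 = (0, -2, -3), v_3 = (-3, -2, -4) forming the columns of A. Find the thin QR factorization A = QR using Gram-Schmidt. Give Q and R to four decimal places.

Q = [[0.8944, -0.3586, -0.2673], [0.0000, -0.5976, 0.8018], [-0.4472, -0.7171, -0.5345]], R = [[4.4721, 1.3416, -0.8944], [0.0000, 3.3466, 5.1395], [0.0000, 0.0000, 1.3363]]

v_1 = (4, 0, -2); ‖v_1‖ = 4.4721, so q_1 = (0.8944, 0.0000, -0.4472).
q_1·v_2 = 0.8944·0 + 0.0000·(-2) + (-0.4472)·(-3) = 1.3416.
u_2 = v_2 − 1.3416·q_1 = (-1.2000, -2.0000, -2.4000).
‖u_2‖ = 3.3466, so q_2 = (-0.3586, -0.5976, -0.7171).
q_1·v_3 = 0.8944·(-3) + 0.0000·(-2) + (-0.4472)·(-4) = -0.8944; q_2·v_3 = (-0.3586)·(-3) + (-0.5976)·(-2) + (-0.7171)·(-4) = 5.1395.
u_3 = v_3 + 0.8944·q_1 − 5.1395·q_2 = (-0.3571, 1.0714, -0.7143).
‖u_3‖ = 1.3363, so q_3 = (-0.2673, 0.8018, -0.5345).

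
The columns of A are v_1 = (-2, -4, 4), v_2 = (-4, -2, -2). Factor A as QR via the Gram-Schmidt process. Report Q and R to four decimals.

Q = [[-0.3333, -0.7542], [-0.6667, -0.2357], [0.6667, -0.6128]], R = [[6.0000, 1.3333], [0.0000, 4.7140]]

v_1 = (-2, -4, 4); ‖v_1‖ = 6.0000, so e_1 = (-0.3333, -0.6667, 0.6667).
e_1·v_2 = (-0.3333)·(-4) + (-0.6667)·(-2) + 0.6667·(-2) = 1.3333.
u_2 = v_2 − 1.3333·e_1 = (-3.5556, -1.1111, -2.8889).
‖u_2‖ = 4.7140, so e_2 = (-0.7542, -0.2357, -0.6128).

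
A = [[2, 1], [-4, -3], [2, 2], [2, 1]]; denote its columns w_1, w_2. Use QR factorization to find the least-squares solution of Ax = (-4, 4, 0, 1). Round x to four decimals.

w_1 = (2, -4, 2, 2); ‖w_1‖ = 5.2915, so q_1 = (0.3780, -0.7559, 0.3780, 0.3780).
q_1·w_2 = 0.3780·1 + (-0.7559)·(-3) + 0.3780·2 + 0.3780·1 = 3.7796.
u_2 = w_2 − 3.7796·q_1 = (-0.4286, -0.1429, 0.5714, -0.4286).
‖u_2‖ = 0.8452, so q_2 = (-0.5071, -0.1690, 0.6761, -0.5071).
Qᵀb = (-4.1576, 0.8452).
Back-substitute: x_2 = 0.8452/0.8452 = 1.0000.
x_1 = (-4.1576 − 3.7796·1.0000)/5.2915 = -1.5000.

x = (-1.5000, 1.0000)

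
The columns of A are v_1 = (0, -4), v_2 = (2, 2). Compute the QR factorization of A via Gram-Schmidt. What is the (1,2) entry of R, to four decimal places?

v_1 = (0, -4); ‖v_1‖ = 4.0000, so e_1 = (0.0000, -1.0000).
r_{12} = e_1·v_2 = -2.0000.

r_{12} = -2.0000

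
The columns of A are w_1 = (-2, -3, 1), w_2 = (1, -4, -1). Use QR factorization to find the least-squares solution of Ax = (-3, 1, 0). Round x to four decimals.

x = (0.6842, -0.7310)

e_1 = w_1/‖w_1‖ = (-2, -3, 1)/3.7417 = (-0.5345, -0.8018, 0.2673).
r_{12} = e_1·w_2 = 2.4054.
u_2 = w_2 − 2.4054·e_1 = (2.2857, -2.0714, -1.6429).
‖u_2‖ = 3.4949, so e_2 = (0.6540, -0.5927, -0.4701).
Qᵀb = (0.8018, -2.5547).
Back-substitute: x_2 = -2.5547/3.4949 = -0.7310.
x_1 = (0.8018 − 2.4054·(-0.7310))/3.7417 = 0.6842.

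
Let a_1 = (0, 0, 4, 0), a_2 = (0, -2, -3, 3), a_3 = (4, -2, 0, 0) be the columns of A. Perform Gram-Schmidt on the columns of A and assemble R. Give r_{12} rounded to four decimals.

a_1 = (0, 0, 4, 0); ‖a_1‖ = 4.0000, so q_1 = (0.0000, 0.0000, 1.0000, 0.0000).
r_{12} = q_1·a_2 = -3.0000.

r_{12} = -3.0000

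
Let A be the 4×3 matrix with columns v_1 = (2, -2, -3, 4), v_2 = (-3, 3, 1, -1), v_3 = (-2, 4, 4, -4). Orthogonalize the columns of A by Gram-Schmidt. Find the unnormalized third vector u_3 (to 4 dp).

v_1 = (2, -2, -3, 4); ‖v_1‖ = 5.7446, so e_1 = (0.3482, -0.3482, -0.5222, 0.6963).
e_1·v_2 = 0.3482·(-3) + (-0.3482)·3 + (-0.5222)·1 + 0.6963·(-1) = -3.3075.
u_2 = v_2 + 3.3075·e_1 = (-1.8485, 1.8485, -0.7273, 1.3030).
‖u_2‖ = 3.0101, so e_2 = (-0.6141, 0.6141, -0.2416, 0.4329).
e_1·v_3 = 0.3482·(-2) + (-0.3482)·4 + (-0.5222)·4 + 0.6963·(-4) = -6.9631; e_2·v_3 = (-0.6141)·(-2) + 0.6141·4 + (-0.2416)·4 + 0.4329·(-4) = 0.9866.
u_3 = v_3 + 6.9631·e_1 − 0.9866·e_2 = (1.0301, 0.9699, 0.6020, 0.4214).

u_3 = (1.0301, 0.9699, 0.6020, 0.4214)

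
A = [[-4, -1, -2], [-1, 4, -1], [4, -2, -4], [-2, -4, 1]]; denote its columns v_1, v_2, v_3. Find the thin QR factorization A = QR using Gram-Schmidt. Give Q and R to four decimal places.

Q = [[-0.6576, -0.1644, -0.6576], [-0.1644, 0.6576, -0.3288], [0.6576, -0.3288, -0.6576], [-0.3288, -0.6576, 0.1644]], R = [[6.0828, 0.0000, -1.4796], [0.0000, 6.0828, 0.3288], [0.0000, 0.0000, 4.4388]]

v_1 = (-4, -1, 4, -2); ‖v_1‖ = 6.0828, so q_1 = (-0.6576, -0.1644, 0.6576, -0.3288).
q_1·v_2 = (-0.6576)·(-1) + (-0.1644)·4 + 0.6576·(-2) + (-0.3288)·(-4) = 0.0000.
u_2 = v_2 + 0.0000·q_1 = (-1.0000, 4.0000, -2.0000, -4.0000).
‖u_2‖ = 6.0828, so q_2 = (-0.1644, 0.6576, -0.3288, -0.6576).
q_1·v_3 = (-0.6576)·(-2) + (-0.1644)·(-1) + 0.6576·(-4) + (-0.3288)·1 = -1.4796; q_2·v_3 = (-0.1644)·(-2) + 0.6576·(-1) + (-0.3288)·(-4) + (-0.6576)·1 = 0.3288.
u_3 = v_3 + 1.4796·q_1 − 0.3288·q_2 = (-2.9189, -1.4595, -2.9189, 0.7297).
‖u_3‖ = 4.4388, so q_3 = (-0.6576, -0.3288, -0.6576, 0.1644).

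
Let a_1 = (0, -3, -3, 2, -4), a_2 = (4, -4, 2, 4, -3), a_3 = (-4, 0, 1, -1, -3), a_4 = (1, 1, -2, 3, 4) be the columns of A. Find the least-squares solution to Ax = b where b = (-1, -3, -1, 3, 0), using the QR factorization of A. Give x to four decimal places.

x = (0.2854, 0.3115, 0.6063, 0.7412)

a_1 = (0, -3, -3, 2, -4); ‖a_1‖ = 6.1644, so e_1 = (0.0000, -0.4867, -0.4867, 0.3244, -0.6489).
e_1·a_2 = 0.0000·4 + (-0.4867)·(-4) + (-0.4867)·2 + 0.3244·4 + (-0.6489)·(-3) = 4.2178.
u_2 = a_2 − 4.2178·e_1 = (4.0000, -1.9474, 4.0526, 2.6316, -0.2632).
‖u_2‖ = 6.5735, so e_2 = (0.6085, -0.2962, 0.6165, 0.4003, -0.0400).
e_1·a_3 = 0.0000·(-4) + (-0.4867)·0 + (-0.4867)·1 + 0.3244·(-1) + (-0.6489)·(-3) = 1.1355; e_2·a_3 = 0.6085·(-4) + (-0.2962)·0 + 0.6165·1 + 0.4003·(-1) + (-0.0400)·(-3) = -2.0977.
u_3 = a_3 − 1.1355·e_1 + 2.0977·e_2 = (-2.7235, -0.0688, 2.8459, -0.5286, -2.3471).
‖u_3‖ = 4.6163, so e_3 = (-0.5900, -0.0149, 0.6165, -0.1145, -0.5084).
e_1·a_4 = 0.0000·1 + (-0.4867)·1 + (-0.4867)·(-2) + 0.3244·3 + (-0.6489)·4 = -1.1355; e_2·a_4 = 0.6085·1 + (-0.2962)·1 + 0.6165·(-2) + 0.4003·3 + (-0.0400)·4 = 0.1201; e_3·a_4 = (-0.5900)·1 + (-0.0149)·1 + 0.6165·(-2) + (-0.1145)·3 + (-0.5084)·4 = -4.2152.
u_4 = a_4 + 1.1355·e_1 − 0.1201·e_2 + 4.2152·e_3 = (-1.5600, 0.4201, -0.0280, 2.8376, 1.1247).
‖u_4‖ = 3.4537, so e_4 = (-0.4517, 0.1216, -0.0081, 0.8216, 0.3257).
Qᵀb = (2.9200, 0.8647, -0.3253, 2.5597).
Back-substitute: x_4 = 2.5597/3.4537 = 0.7412.
x_3 = (-0.3253 + 4.2152·0.7412)/4.6163 = 0.6063.
x_2 = (0.8647 + 2.0977·0.6063 − 0.1201·0.7412)/6.5735 = 0.3115.
x_1 = (2.9200 − 4.2178·0.3115 − 1.1355·0.6063 + 1.1355·0.7412)/6.1644 = 0.2854.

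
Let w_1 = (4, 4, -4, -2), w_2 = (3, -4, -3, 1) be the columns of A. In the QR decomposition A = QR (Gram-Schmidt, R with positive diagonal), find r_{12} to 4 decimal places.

r_{12} = 0.8321

w_1 = (4, 4, -4, -2); ‖w_1‖ = 7.2111, so q_1 = (0.5547, 0.5547, -0.5547, -0.2774).
r_{12} = q_1·w_2 = 0.8321.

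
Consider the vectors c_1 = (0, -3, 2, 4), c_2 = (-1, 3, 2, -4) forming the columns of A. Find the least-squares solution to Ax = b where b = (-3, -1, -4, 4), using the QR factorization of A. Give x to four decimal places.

x = (-0.4056, -1.0839)

c_1 = (0, -3, 2, 4); ‖c_1‖ = 5.3852, so q_1 = (0.0000, -0.5571, 0.3714, 0.7428).
q_1·c_2 = 0.0000·(-1) + (-0.5571)·3 + 0.3714·2 + 0.7428·(-4) = -3.8996.
u_2 = c_2 + 3.8996·q_1 = (-1.0000, 0.8276, 3.4483, -1.1034).
‖u_2‖ = 3.8462, so q_2 = (-0.2600, 0.2152, 0.8965, -0.2869).
Qᵀb = (2.0426, -4.1689).
Back-substitute: x_2 = -4.1689/3.8462 = -1.0839.
x_1 = (2.0426 + 3.8996·(-1.0839))/5.3852 = -0.4056.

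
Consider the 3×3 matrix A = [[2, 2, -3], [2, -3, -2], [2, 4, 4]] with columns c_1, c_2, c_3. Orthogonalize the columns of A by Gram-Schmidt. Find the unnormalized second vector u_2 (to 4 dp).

u_2 = (1.0000, -4.0000, 3.0000)

q_1 = c_1/‖c_1‖ = (2, 2, 2)/3.4641 = (0.5774, 0.5774, 0.5774).
r_{12} = q_1·c_2 = 1.7321.
u_2 = c_2 − 1.7321·q_1 = (1.0000, -4.0000, 3.0000).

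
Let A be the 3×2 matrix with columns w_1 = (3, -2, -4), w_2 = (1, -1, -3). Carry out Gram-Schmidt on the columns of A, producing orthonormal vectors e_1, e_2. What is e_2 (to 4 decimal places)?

e_1 = w_1/‖w_1‖ = (3, -2, -4)/5.3852 = (0.5571, -0.3714, -0.7428).
r_{12} = e_1·w_2 = 3.1568.
u_2 = w_2 − 3.1568·e_1 = (-0.7586, 0.1724, -0.6552).
‖u_2‖ = 1.0171, so e_2 = (-0.7459, 0.1695, -0.6442).

e_2 = (-0.7459, 0.1695, -0.6442)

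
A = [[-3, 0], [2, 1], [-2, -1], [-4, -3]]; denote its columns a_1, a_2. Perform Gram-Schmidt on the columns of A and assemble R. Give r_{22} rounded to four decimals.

r_{22} = 1.8007

a_1 = (-3, 2, -2, -4); ‖a_1‖ = 5.7446, so q_1 = (-0.5222, 0.3482, -0.3482, -0.6963).
q_1·a_2 = (-0.5222)·0 + 0.3482·1 + (-0.3482)·(-1) + (-0.6963)·(-3) = 2.7852.
u_2 = a_2 − 2.7852·q_1 = (1.4545, 0.0303, -0.0303, -1.0606).
r_{22} = ‖u_2‖ = 1.8007.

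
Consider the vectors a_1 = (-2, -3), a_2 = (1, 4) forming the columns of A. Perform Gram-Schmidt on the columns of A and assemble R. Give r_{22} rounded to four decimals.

r_{22} = 1.3868

q_1 = a_1/‖a_1‖ = (-2, -3)/3.6056 = (-0.5547, -0.8321).
r_{12} = q_1·a_2 = -3.8829.
u_2 = a_2 + 3.8829·q_1 = (-1.1538, 0.7692).
r_{22} = ‖u_2‖ = 1.3868.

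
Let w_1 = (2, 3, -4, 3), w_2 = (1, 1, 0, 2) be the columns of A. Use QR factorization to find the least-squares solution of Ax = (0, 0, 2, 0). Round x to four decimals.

x = (-0.4486, 0.8224)

w_1 = (2, 3, -4, 3); ‖w_1‖ = 6.1644, so e_1 = (0.3244, 0.4867, -0.6489, 0.4867).
e_1·w_2 = 0.3244·1 + 0.4867·1 + (-0.6489)·0 + 0.4867·2 = 1.7844.
u_2 = w_2 − 1.7844·e_1 = (0.4211, 0.1316, 1.1579, 1.1316).
‖u_2‖ = 1.6780, so e_2 = (0.2509, 0.0784, 0.6900, 0.6743).
Qᵀb = (-1.2978, 1.3801).
Back-substitute: x_2 = 1.3801/1.6780 = 0.8224.
x_1 = (-1.2978 − 1.7844·0.8224)/6.1644 = -0.4486.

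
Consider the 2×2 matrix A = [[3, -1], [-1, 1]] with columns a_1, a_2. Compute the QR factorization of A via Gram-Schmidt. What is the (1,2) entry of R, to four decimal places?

q_1 = a_1/‖a_1‖ = (3, -1)/3.1623 = (0.9487, -0.3162).
r_{12} = q_1·a_2 = -1.2649.

r_{12} = -1.2649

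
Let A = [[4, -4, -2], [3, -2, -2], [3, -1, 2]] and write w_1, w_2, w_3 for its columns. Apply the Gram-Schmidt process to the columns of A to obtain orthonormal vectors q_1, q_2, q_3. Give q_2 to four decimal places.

q_1 = w_1/‖w_1‖ = (4, 3, 3)/5.8310 = (0.6860, 0.5145, 0.5145).
r_{12} = q_1·w_2 = -4.2875.
u_2 = w_2 + 4.2875·q_1 = (-1.0588, 0.2059, 1.2059).
‖u_2‖ = 1.6179, so q_2 = (-0.6544, 0.1273, 0.7453).

q_2 = (-0.6544, 0.1273, 0.7453)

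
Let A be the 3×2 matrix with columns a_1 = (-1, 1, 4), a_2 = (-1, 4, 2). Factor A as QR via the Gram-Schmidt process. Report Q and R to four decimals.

Q = [[-0.2357, -0.0815], [0.2357, 0.9619], [0.9428, -0.2609]], R = [[4.2426, 3.0641], [0.0000, 3.4075]]

e_1 = a_1/‖a_1‖ = (-1, 1, 4)/4.2426 = (-0.2357, 0.2357, 0.9428).
r_{12} = e_1·a_2 = 3.0641.
u_2 = a_2 − 3.0641·e_1 = (-0.2778, 3.2778, -0.8889).
‖u_2‖ = 3.4075, so e_2 = (-0.0815, 0.9619, -0.2609).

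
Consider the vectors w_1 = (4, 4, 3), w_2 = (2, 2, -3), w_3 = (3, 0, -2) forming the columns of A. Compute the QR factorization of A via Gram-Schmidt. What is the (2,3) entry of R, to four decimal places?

w_1 = (4, 4, 3); ‖w_1‖ = 6.4031, so q_1 = (0.6247, 0.6247, 0.4685).
q_1·w_2 = 0.6247·2 + 0.6247·2 + 0.4685·(-3) = 1.0932.
u_2 = w_2 − 1.0932·q_1 = (1.3171, 1.3171, -3.5122).
‖u_2‖ = 3.9755, so q_2 = (0.3313, 0.3313, -0.8835).
r_{23} = q_2·w_3 = 2.7608.

r_{23} = 2.7608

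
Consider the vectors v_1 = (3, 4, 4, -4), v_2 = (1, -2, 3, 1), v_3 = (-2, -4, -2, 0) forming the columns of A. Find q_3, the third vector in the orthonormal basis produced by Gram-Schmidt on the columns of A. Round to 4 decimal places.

q_3 = (-0.1801, -0.5852, -0.0675, -0.7878)

v_1 = (3, 4, 4, -4); ‖v_1‖ = 7.5498, so q_1 = (0.3974, 0.5298, 0.5298, -0.5298).
q_1·v_2 = 0.3974·1 + 0.5298·(-2) + 0.5298·3 + (-0.5298)·1 = 0.3974.
u_2 = v_2 − 0.3974·q_1 = (0.8421, -2.2105, 2.7895, 1.2105).
‖u_2‖ = 3.8525, so q_2 = (0.2186, -0.5738, 0.7241, 0.3142).
q_1·v_3 = 0.3974·(-2) + 0.5298·(-4) + 0.5298·(-2) + (-0.5298)·0 = -3.9736; q_2·v_3 = 0.2186·(-2) + (-0.5738)·(-4) + 0.7241·(-2) + 0.3142·0 = 0.4098.
u_3 = v_3 + 3.9736·q_1 − 0.4098·q_2 = (-0.5106, -1.6596, -0.1915, -2.2340).
‖u_3‖ = 2.8359, so q_3 = (-0.1801, -0.5852, -0.0675, -0.7878).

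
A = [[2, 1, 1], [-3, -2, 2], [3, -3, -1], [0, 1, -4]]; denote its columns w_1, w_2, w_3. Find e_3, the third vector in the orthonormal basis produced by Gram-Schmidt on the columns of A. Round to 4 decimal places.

e_3 = (0.4534, 0.0996, -0.2027, -0.8622)

w_1 = (2, -3, 3, 0); ‖w_1‖ = 4.6904, so e_1 = (0.4264, -0.6396, 0.6396, 0.0000).
e_1·w_2 = 0.4264·1 + (-0.6396)·(-2) + 0.6396·(-3) + 0.0000·1 = -0.2132.
u_2 = w_2 + 0.2132·e_1 = (1.0909, -2.1364, -2.8636, 1.0000).
‖u_2‖ = 3.8671, so e_2 = (0.2821, -0.5524, -0.7405, 0.2586).
e_1·w_3 = 0.4264·1 + (-0.6396)·2 + 0.6396·(-1) + 0.0000·(-4) = -1.4924; e_2·w_3 = 0.2821·1 + (-0.5524)·2 + (-0.7405)·(-1) + 0.2586·(-4) = -1.1166.
u_3 = w_3 + 1.4924·e_1 + 1.1166·e_2 = (1.9514, 0.4286, -0.8723, -3.7112).
‖u_3‖ = 4.3042, so e_3 = (0.4534, 0.0996, -0.2027, -0.8622).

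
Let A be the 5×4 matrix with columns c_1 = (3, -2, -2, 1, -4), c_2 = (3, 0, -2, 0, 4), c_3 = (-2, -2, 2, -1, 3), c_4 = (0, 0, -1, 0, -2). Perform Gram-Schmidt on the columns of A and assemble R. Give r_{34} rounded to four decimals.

q_1 = c_1/‖c_1‖ = (3, -2, -2, 1, -4)/5.8310 = (0.5145, -0.3430, -0.3430, 0.1715, -0.6860).
r_{12} = q_1·c_2 = -0.5145.
u_2 = c_2 + 0.5145·q_1 = (3.2647, -0.1765, -2.1765, 0.0882, 3.6471).
‖u_2‖ = 5.3605, so q_2 = (0.6090, -0.0329, -0.4060, 0.0165, 0.6804).
r_{13} = q_1·c_3 = -3.2585; r_{23} = q_2·c_3 = 0.0604.
u_3 = c_3 + 3.2585·q_1 − 0.0604·q_2 = (-0.3603, -3.1157, 0.9069, -0.4422, 0.7236).
‖u_3‖ = 3.3732, so q_3 = (-0.1068, -0.9236, 0.2688, -0.1311, 0.2145).
r_{34} = q_3·c_4 = -0.6979.

r_{34} = -0.6979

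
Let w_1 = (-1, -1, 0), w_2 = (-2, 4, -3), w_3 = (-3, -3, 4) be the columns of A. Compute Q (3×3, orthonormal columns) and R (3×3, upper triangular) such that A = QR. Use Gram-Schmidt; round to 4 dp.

w_1 = (-1, -1, 0); ‖w_1‖ = 1.4142, so e_1 = (-0.7071, -0.7071, 0.0000).
e_1·w_2 = (-0.7071)·(-2) + (-0.7071)·4 + 0.0000·(-3) = -1.4142.
u_2 = w_2 + 1.4142·e_1 = (-3.0000, 3.0000, -3.0000).
‖u_2‖ = 5.1962, so e_2 = (-0.5774, 0.5774, -0.5774).
e_1·w_3 = (-0.7071)·(-3) + (-0.7071)·(-3) + 0.0000·4 = 4.2426; e_2·w_3 = (-0.5774)·(-3) + 0.5774·(-3) + (-0.5774)·4 = -2.3094.
u_3 = w_3 − 4.2426·e_1 + 2.3094·e_2 = (-1.3333, 1.3333, 2.6667).
‖u_3‖ = 3.2660, so e_3 = (-0.4082, 0.4082, 0.8165).

Q = [[-0.7071, -0.5774, -0.4082], [-0.7071, 0.5774, 0.4082], [0.0000, -0.5774, 0.8165]], R = [[1.4142, -1.4142, 4.2426], [0.0000, 5.1962, -2.3094], [0.0000, 0.0000, 3.2660]]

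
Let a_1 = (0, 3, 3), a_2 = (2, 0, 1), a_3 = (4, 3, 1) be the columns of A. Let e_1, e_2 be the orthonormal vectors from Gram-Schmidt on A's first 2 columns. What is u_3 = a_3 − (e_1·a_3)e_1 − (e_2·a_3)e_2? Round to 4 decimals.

a_1 = (0, 3, 3); ‖a_1‖ = 4.2426, so e_1 = (0.0000, 0.7071, 0.7071).
e_1·a_2 = 0.0000·2 + 0.7071·0 + 0.7071·1 = 0.7071.
u_2 = a_2 − 0.7071·e_1 = (2.0000, -0.5000, 0.5000).
‖u_2‖ = 2.1213, so e_2 = (0.9428, -0.2357, 0.2357).
e_1·a_3 = 0.0000·4 + 0.7071·3 + 0.7071·1 = 2.8284; e_2·a_3 = 0.9428·4 + (-0.2357)·3 + 0.2357·1 = 3.2998.
u_3 = a_3 − 2.8284·e_1 − 3.2998·e_2 = (0.8889, 1.7778, -1.7778).

u_3 = (0.8889, 1.7778, -1.7778)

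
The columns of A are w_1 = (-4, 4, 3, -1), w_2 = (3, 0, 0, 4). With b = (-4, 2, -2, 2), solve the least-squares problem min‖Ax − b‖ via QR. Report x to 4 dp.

x = (0.4232, 0.1108)

w_1 = (-4, 4, 3, -1); ‖w_1‖ = 6.4807, so e_1 = (-0.6172, 0.6172, 0.4629, -0.1543).
e_1·w_2 = (-0.6172)·3 + 0.6172·0 + 0.4629·0 + (-0.1543)·4 = -2.4689.
u_2 = w_2 + 2.4689·e_1 = (1.4762, 1.5238, 1.1429, 3.6190).
‖u_2‖ = 4.3480, so e_2 = (0.3395, 0.3505, 0.2628, 0.8324).
Qᵀb = (2.4689, 0.4819).
Back-substitute: x_2 = 0.4819/4.3480 = 0.1108.
x_1 = (2.4689 + 2.4689·0.1108)/6.4807 = 0.4232.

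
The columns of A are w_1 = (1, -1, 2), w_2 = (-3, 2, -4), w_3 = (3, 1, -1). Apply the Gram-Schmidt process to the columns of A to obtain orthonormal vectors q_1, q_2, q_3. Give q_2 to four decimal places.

q_2 = (-0.9129, -0.1826, 0.3651)

w_1 = (1, -1, 2); ‖w_1‖ = 2.4495, so q_1 = (0.4082, -0.4082, 0.8165).
q_1·w_2 = 0.4082·(-3) + (-0.4082)·2 + 0.8165·(-4) = -5.3072.
u_2 = w_2 + 5.3072·q_1 = (-0.8333, -0.1667, 0.3333).
‖u_2‖ = 0.9129, so q_2 = (-0.9129, -0.1826, 0.3651).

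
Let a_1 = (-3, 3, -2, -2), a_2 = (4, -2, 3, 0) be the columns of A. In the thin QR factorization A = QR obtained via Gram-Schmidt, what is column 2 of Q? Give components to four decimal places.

a_1 = (-3, 3, -2, -2); ‖a_1‖ = 5.0990, so e_1 = (-0.5883, 0.5883, -0.3922, -0.3922).
e_1·a_2 = (-0.5883)·4 + 0.5883·(-2) + (-0.3922)·3 + (-0.3922)·0 = -4.7068.
u_2 = a_2 + 4.7068·e_1 = (1.2308, 0.7692, 1.1538, -1.8462).
‖u_2‖ = 2.6165, so e_2 = (0.4704, 0.2940, 0.4410, -0.7056).

e_2 = (0.4704, 0.2940, 0.4410, -0.7056)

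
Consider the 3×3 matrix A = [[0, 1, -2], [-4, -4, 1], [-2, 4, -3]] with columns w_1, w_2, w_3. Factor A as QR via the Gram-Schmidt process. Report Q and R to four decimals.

Q = [[0.0000, 0.1832, -0.9831], [-0.8944, -0.4396, -0.0819], [-0.4472, 0.8793, 0.1638]], R = [[4.4721, 1.7889, 0.4472], [0.0000, 5.4589, -3.4439], [0.0000, 0.0000, 1.3927]]

w_1 = (0, -4, -2); ‖w_1‖ = 4.4721, so e_1 = (0.0000, -0.8944, -0.4472).
e_1·w_2 = 0.0000·1 + (-0.8944)·(-4) + (-0.4472)·4 = 1.7889.
u_2 = w_2 − 1.7889·e_1 = (1.0000, -2.4000, 4.8000).
‖u_2‖ = 5.4589, so e_2 = (0.1832, -0.4396, 0.8793).
e_1·w_3 = 0.0000·(-2) + (-0.8944)·1 + (-0.4472)·(-3) = 0.4472; e_2·w_3 = 0.1832·(-2) + (-0.4396)·1 + 0.8793·(-3) = -3.4439.
u_3 = w_3 − 0.4472·e_1 + 3.4439·e_2 = (-1.3691, -0.1141, 0.2282).
‖u_3‖ = 1.3927, so e_3 = (-0.9831, -0.0819, 0.1638).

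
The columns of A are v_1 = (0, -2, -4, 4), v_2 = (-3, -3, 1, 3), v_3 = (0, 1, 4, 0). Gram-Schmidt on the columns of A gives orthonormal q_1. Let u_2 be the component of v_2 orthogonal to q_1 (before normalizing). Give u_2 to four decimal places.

u_2 = (-3.0000, -2.2222, 2.5556, 1.4444)

v_1 = (0, -2, -4, 4); ‖v_1‖ = 6.0000, so q_1 = (0.0000, -0.3333, -0.6667, 0.6667).
q_1·v_2 = 0.0000·(-3) + (-0.3333)·(-3) + (-0.6667)·1 + 0.6667·3 = 2.3333.
u_2 = v_2 − 2.3333·q_1 = (-3.0000, -2.2222, 2.5556, 1.4444).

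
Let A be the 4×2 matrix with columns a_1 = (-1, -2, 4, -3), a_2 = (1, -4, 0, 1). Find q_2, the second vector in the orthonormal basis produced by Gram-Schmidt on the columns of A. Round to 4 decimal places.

q_2 = (0.2712, -0.8933, -0.1276, 0.3350)

a_1 = (-1, -2, 4, -3); ‖a_1‖ = 5.4772, so q_1 = (-0.1826, -0.3651, 0.7303, -0.5477).
q_1·a_2 = (-0.1826)·1 + (-0.3651)·(-4) + 0.7303·0 + (-0.5477)·1 = 0.7303.
u_2 = a_2 − 0.7303·q_1 = (1.1333, -3.7333, -0.5333, 1.4000).
‖u_2‖ = 4.1793, so q_2 = (0.2712, -0.8933, -0.1276, 0.3350).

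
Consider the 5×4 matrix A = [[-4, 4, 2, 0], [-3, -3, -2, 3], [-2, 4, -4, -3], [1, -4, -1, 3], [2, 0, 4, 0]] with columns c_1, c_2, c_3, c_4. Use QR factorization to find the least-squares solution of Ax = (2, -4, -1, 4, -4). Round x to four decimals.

x = (3.5024, 4.8599, -1.9034, 6.2625)

c_1 = (-4, -3, -2, 1, 2); ‖c_1‖ = 5.8310, so q_1 = (-0.6860, -0.5145, -0.3430, 0.1715, 0.3430).
q_1·c_2 = (-0.6860)·4 + (-0.5145)·(-3) + (-0.3430)·4 + 0.1715·(-4) + 0.3430·0 = -3.2585.
u_2 = c_2 + 3.2585·q_1 = (1.7647, -4.6765, 2.8824, -3.4412, 1.1176).
‖u_2‖ = 6.8105, so q_2 = (0.2591, -0.6867, 0.4232, -0.5053, 0.1641).
q_1·c_3 = (-0.6860)·2 + (-0.5145)·(-2) + (-0.3430)·(-4) + 0.1715·(-1) + 0.3430·4 = 2.2295; q_2·c_3 = 0.2591·2 + (-0.6867)·(-2) + 0.4232·(-4) + (-0.5053)·(-1) + 0.1641·4 = 1.3604.
u_3 = c_3 − 2.2295·q_1 − 1.3604·q_2 = (3.1769, 0.0812, -3.8110, -0.6950, 3.0120).
‖u_3‖ = 5.8463, so q_3 = (0.5434, 0.0139, -0.6519, -0.1189, 0.5152).
q_1·c_4 = (-0.6860)·0 + (-0.5145)·3 + (-0.3430)·(-3) + 0.1715·3 + 0.3430·0 = 0.0000; q_2·c_4 = 0.2591·0 + (-0.6867)·3 + 0.4232·(-3) + (-0.5053)·3 + 0.1641·0 = -4.8455; q_3·c_4 = 0.5434·0 + 0.0139·3 + (-0.6519)·(-3) + (-0.1189)·3 + 0.5152·0 = 1.6406.
u_4 = c_4 + 0.0000·q_1 + 4.8455·q_2 − 1.6406·q_3 = (0.3640, -0.3500, 0.1202, 0.7467, -0.0501).
‖u_4‖ = 0.9108, so q_4 = (0.3997, -0.3843, 0.1320, 0.8199, -0.0550).
Qᵀb = (0.3430, 0.1641, -0.8532, 5.7038).
Back-substitute: x_4 = 5.7038/0.9108 = 6.2625.
x_3 = (-0.8532 − 1.6406·6.2625)/5.8463 = -1.9034.
x_2 = (0.1641 − 1.3604·(-1.9034) + 4.8455·6.2625)/6.8105 = 4.8599.
x_1 = (0.3430 + 3.2585·4.8599 − 2.2295·(-1.9034) + 0.0000·6.2625)/5.8310 = 3.5024.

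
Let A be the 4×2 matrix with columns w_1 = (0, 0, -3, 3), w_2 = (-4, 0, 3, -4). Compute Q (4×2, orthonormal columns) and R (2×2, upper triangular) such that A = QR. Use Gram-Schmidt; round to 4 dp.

w_1 = (0, 0, -3, 3); ‖w_1‖ = 4.2426, so e_1 = (0.0000, 0.0000, -0.7071, 0.7071).
e_1·w_2 = 0.0000·(-4) + 0.0000·0 + (-0.7071)·3 + 0.7071·(-4) = -4.9497.
u_2 = w_2 + 4.9497·e_1 = (-4.0000, 0.0000, -0.5000, -0.5000).
‖u_2‖ = 4.0620, so e_2 = (-0.9847, 0.0000, -0.1231, -0.1231).

Q = [[0.0000, -0.9847], [0.0000, 0.0000], [-0.7071, -0.1231], [0.7071, -0.1231]], R = [[4.2426, -4.9497], [0.0000, 4.0620]]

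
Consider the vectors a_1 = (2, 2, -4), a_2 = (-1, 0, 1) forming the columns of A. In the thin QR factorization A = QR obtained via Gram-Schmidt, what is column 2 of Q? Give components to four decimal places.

e_2 = (-0.7071, 0.7071, 0.0000)

a_1 = (2, 2, -4); ‖a_1‖ = 4.8990, so e_1 = (0.4082, 0.4082, -0.8165).
e_1·a_2 = 0.4082·(-1) + 0.4082·0 + (-0.8165)·1 = -1.2247.
u_2 = a_2 + 1.2247·e_1 = (-0.5000, 0.5000, 0.0000).
‖u_2‖ = 0.7071, so e_2 = (-0.7071, 0.7071, 0.0000).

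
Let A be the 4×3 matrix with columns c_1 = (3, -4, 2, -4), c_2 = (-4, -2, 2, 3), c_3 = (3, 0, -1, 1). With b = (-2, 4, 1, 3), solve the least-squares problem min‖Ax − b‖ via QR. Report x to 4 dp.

q_1 = c_1/‖c_1‖ = (3, -4, 2, -4)/6.7082 = (0.4472, -0.5963, 0.2981, -0.5963).
r_{12} = q_1·c_2 = -1.7889.
u_2 = c_2 + 1.7889·q_1 = (-3.2000, -3.0667, 2.5333, 1.9333).
‖u_2‖ = 5.4589, so q_2 = (-0.5862, -0.5618, 0.4641, 0.3542).
r_{13} = q_1·c_3 = 0.4472; r_{23} = q_2·c_3 = -1.8685.
u_3 = c_3 − 0.4472·q_1 + 1.8685·q_2 = (1.7047, -0.7830, -0.2662, 1.9284).
‖u_3‖ = 2.7035, so q_3 = (0.6306, -0.2896, -0.0985, 0.7133).
Qᵀb = (-4.7703, 0.4519, -0.3782).
Back-substitute: x_3 = -0.3782/2.7035 = -0.1399.
x_2 = (0.4519 + 1.8685·(-0.1399))/5.4589 = 0.0349.
x_1 = (-4.7703 + 1.7889·0.0349 − 0.4472·(-0.1399))/6.7082 = -0.6925.

x = (-0.6925, 0.0349, -0.1399)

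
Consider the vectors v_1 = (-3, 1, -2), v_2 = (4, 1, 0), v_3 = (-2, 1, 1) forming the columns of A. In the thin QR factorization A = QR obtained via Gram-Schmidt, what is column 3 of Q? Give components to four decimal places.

q_3 = (-0.1849, 0.7396, 0.6472)

v_1 = (-3, 1, -2); ‖v_1‖ = 3.7417, so q_1 = (-0.8018, 0.2673, -0.5345).
q_1·v_2 = (-0.8018)·4 + 0.2673·1 + (-0.5345)·0 = -2.9399.
u_2 = v_2 + 2.9399·q_1 = (1.6429, 1.7857, -1.5714).
‖u_2‖ = 2.8909, so q_2 = (0.5683, 0.6177, -0.5436).
q_1·v_3 = (-0.8018)·(-2) + 0.2673·1 + (-0.5345)·1 = 1.3363; q_2·v_3 = 0.5683·(-2) + 0.6177·1 + (-0.5436)·1 = -1.0625.
u_3 = v_3 − 1.3363·q_1 + 1.0625·q_2 = (-0.3248, 1.2991, 1.1368).
‖u_3‖ = 1.7566, so q_3 = (-0.1849, 0.7396, 0.6472).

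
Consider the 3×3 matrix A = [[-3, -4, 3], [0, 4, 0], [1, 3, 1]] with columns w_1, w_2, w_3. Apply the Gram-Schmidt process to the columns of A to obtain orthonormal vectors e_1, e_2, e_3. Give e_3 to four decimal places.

e_3 = (0.2941, -0.3676, 0.8823)

w_1 = (-3, 0, 1); ‖w_1‖ = 3.1623, so e_1 = (-0.9487, 0.0000, 0.3162).
e_1·w_2 = (-0.9487)·(-4) + 0.0000·4 + 0.3162·3 = 4.7434.
u_2 = w_2 − 4.7434·e_1 = (0.5000, 4.0000, 1.5000).
‖u_2‖ = 4.3012, so e_2 = (0.1162, 0.9300, 0.3487).
e_1·w_3 = (-0.9487)·3 + 0.0000·0 + 0.3162·1 = -2.5298; e_2·w_3 = 0.1162·3 + 0.9300·0 + 0.3487·1 = 0.6975.
u_3 = w_3 + 2.5298·e_1 − 0.6975·e_2 = (0.5189, -0.6486, 1.5568).
‖u_3‖ = 1.7645, so e_3 = (0.2941, -0.3676, 0.8823).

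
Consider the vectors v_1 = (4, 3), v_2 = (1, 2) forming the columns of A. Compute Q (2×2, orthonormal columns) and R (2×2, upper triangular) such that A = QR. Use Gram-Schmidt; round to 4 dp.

Q = [[0.8000, -0.6000], [0.6000, 0.8000]], R = [[5.0000, 2.0000], [0.0000, 1.0000]]

v_1 = (4, 3); ‖v_1‖ = 5.0000, so q_1 = (0.8000, 0.6000).
q_1·v_2 = 0.8000·1 + 0.6000·2 = 2.0000.
u_2 = v_2 − 2.0000·q_1 = (-0.6000, 0.8000).
‖u_2‖ = 1.0000, so q_2 = (-0.6000, 0.8000).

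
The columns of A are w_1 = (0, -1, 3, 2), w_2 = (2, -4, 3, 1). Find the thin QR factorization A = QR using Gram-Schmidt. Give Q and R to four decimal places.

w_1 = (0, -1, 3, 2); ‖w_1‖ = 3.7417, so e_1 = (0.0000, -0.2673, 0.8018, 0.5345).
e_1·w_2 = 0.0000·2 + (-0.2673)·(-4) + 0.8018·3 + 0.5345·1 = 4.0089.
u_2 = w_2 − 4.0089·e_1 = (2.0000, -2.9286, -0.2143, -1.1429).
‖u_2‖ = 3.7321, so e_2 = (0.5359, -0.7847, -0.0574, -0.3062).

Q = [[0.0000, 0.5359], [-0.2673, -0.7847], [0.8018, -0.0574], [0.5345, -0.3062]], R = [[3.7417, 4.0089], [0.0000, 3.7321]]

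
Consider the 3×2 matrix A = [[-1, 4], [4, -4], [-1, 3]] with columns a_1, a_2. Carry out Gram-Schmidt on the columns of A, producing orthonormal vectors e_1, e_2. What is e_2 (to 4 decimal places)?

e_2 = (0.7989, 0.3261, 0.5054)

e_1 = a_1/‖a_1‖ = (-1, 4, -1)/4.2426 = (-0.2357, 0.9428, -0.2357).
r_{12} = e_1·a_2 = -5.4212.
u_2 = a_2 + 5.4212·e_1 = (2.7222, 1.1111, 1.7222).
‖u_2‖ = 3.4075, so e_2 = (0.7989, 0.3261, 0.5054).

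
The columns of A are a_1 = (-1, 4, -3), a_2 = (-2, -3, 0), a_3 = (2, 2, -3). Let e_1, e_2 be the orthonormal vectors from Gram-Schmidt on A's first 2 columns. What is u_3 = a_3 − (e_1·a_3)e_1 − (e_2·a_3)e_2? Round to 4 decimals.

a_1 = (-1, 4, -3); ‖a_1‖ = 5.0990, so e_1 = (-0.1961, 0.7845, -0.5883).
e_1·a_2 = (-0.1961)·(-2) + 0.7845·(-3) + (-0.5883)·0 = -1.9612.
u_2 = a_2 + 1.9612·e_1 = (-2.3846, -1.4615, -1.1538).
‖u_2‖ = 3.0255, so e_2 = (-0.7882, -0.4831, -0.3814).
e_1·a_3 = (-0.1961)·2 + 0.7845·2 + (-0.5883)·(-3) = 2.9417; e_2·a_3 = (-0.7882)·2 + (-0.4831)·2 + (-0.3814)·(-3) = -1.3984.
u_3 = a_3 − 2.9417·e_1 + 1.3984·e_2 = (1.4748, -0.9832, -1.8025).

u_3 = (1.4748, -0.9832, -1.8025)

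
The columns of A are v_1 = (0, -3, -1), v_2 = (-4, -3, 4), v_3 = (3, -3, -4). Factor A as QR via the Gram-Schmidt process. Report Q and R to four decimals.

v_1 = (0, -3, -1); ‖v_1‖ = 3.1623, so q_1 = (0.0000, -0.9487, -0.3162).
q_1·v_2 = 0.0000·(-4) + (-0.9487)·(-3) + (-0.3162)·4 = 1.5811.
u_2 = v_2 − 1.5811·q_1 = (-4.0000, -1.5000, 4.5000).
‖u_2‖ = 6.2048, so q_2 = (-0.6447, -0.2417, 0.7252).
q_1·v_3 = 0.0000·3 + (-0.9487)·(-3) + (-0.3162)·(-4) = 4.1110; q_2·v_3 = (-0.6447)·3 + (-0.2417)·(-3) + 0.7252·(-4) = -4.1097.
u_3 = v_3 − 4.1110·q_1 + 4.1097·q_2 = (0.3506, -0.0935, 0.2805).
‖u_3‖ = 0.4587, so q_3 = (0.7645, -0.2039, 0.6116).

Q = [[0.0000, -0.6447, 0.7645], [-0.9487, -0.2417, -0.2039], [-0.3162, 0.7252, 0.6116]], R = [[3.1623, 1.5811, 4.1110], [0.0000, 6.2048, -4.1097], [0.0000, 0.0000, 0.4587]]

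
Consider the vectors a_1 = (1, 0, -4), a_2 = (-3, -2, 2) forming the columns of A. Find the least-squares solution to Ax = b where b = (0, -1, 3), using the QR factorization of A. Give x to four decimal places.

a_1 = (1, 0, -4); ‖a_1‖ = 4.1231, so e_1 = (0.2425, 0.0000, -0.9701).
e_1·a_2 = 0.2425·(-3) + 0.0000·(-2) + (-0.9701)·2 = -2.6679.
u_2 = a_2 + 2.6679·e_1 = (-2.3529, -2.0000, -0.5882).
‖u_2‖ = 3.1436, so e_2 = (-0.7485, -0.6362, -0.1871).
Qᵀb = (-2.9104, 0.0748).
Back-substitute: x_2 = 0.0748/3.1436 = 0.0238.
x_1 = (-2.9104 + 2.6679·0.0238)/4.1231 = -0.6905.

x = (-0.6905, 0.0238)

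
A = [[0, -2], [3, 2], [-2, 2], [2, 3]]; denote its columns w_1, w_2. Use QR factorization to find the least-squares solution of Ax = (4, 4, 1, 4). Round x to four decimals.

x = (0.9078, 0.3208)

w_1 = (0, 3, -2, 2); ‖w_1‖ = 4.1231, so q_1 = (0.0000, 0.7276, -0.4851, 0.4851).
q_1·w_2 = 0.0000·(-2) + 0.7276·2 + (-0.4851)·2 + 0.4851·3 = 1.9403.
u_2 = w_2 − 1.9403·q_1 = (-2.0000, 0.5882, 2.9412, 2.0588).
‖u_2‖ = 4.1515, so q_2 = (-0.4817, 0.1417, 0.7085, 0.4959).
Qᵀb = (4.3656, 1.3319).
Back-substitute: x_2 = 1.3319/4.1515 = 0.3208.
x_1 = (4.3656 − 1.9403·0.3208)/4.1231 = 0.9078.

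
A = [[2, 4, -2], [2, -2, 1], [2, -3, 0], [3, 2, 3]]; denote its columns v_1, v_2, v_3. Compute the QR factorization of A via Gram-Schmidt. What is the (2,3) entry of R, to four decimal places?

e_1 = v_1/‖v_1‖ = (2, 2, 2, 3)/4.5826 = (0.4364, 0.4364, 0.4364, 0.6547).
r_{12} = e_1·v_2 = 0.8729.
u_2 = v_2 − 0.8729·e_1 = (3.6190, -2.3810, -3.3810, 1.4286).
‖u_2‖ = 5.6779, so e_2 = (0.6374, -0.4193, -0.5955, 0.2516).
r_{23} = e_2·v_3 = -0.9393.

r_{23} = -0.9393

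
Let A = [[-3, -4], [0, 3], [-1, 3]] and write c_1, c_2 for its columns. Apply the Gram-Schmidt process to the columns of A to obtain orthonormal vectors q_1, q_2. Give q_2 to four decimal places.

q_2 = (-0.2554, 0.5895, 0.7663)

c_1 = (-3, 0, -1); ‖c_1‖ = 3.1623, so q_1 = (-0.9487, 0.0000, -0.3162).
q_1·c_2 = (-0.9487)·(-4) + 0.0000·3 + (-0.3162)·3 = 2.8460.
u_2 = c_2 − 2.8460·q_1 = (-1.3000, 3.0000, 3.9000).
‖u_2‖ = 5.0892, so q_2 = (-0.2554, 0.5895, 0.7663).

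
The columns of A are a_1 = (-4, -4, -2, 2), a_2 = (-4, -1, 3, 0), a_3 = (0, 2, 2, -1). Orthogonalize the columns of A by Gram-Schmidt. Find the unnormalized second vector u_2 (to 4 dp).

u_2 = (-2.6000, 0.4000, 3.7000, -0.7000)

q_1 = a_1/‖a_1‖ = (-4, -4, -2, 2)/6.3246 = (-0.6325, -0.6325, -0.3162, 0.3162).
r_{12} = q_1·a_2 = 2.2136.
u_2 = a_2 − 2.2136·q_1 = (-2.6000, 0.4000, 3.7000, -0.7000).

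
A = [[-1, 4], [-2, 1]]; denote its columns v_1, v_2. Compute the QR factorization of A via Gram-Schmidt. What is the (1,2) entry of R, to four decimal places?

r_{12} = -2.6833

v_1 = (-1, -2); ‖v_1‖ = 2.2361, so e_1 = (-0.4472, -0.8944).
r_{12} = e_1·v_2 = -2.6833.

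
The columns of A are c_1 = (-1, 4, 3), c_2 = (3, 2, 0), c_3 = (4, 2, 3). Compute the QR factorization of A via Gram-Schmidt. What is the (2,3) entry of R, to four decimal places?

r_{23} = 3.8909

c_1 = (-1, 4, 3); ‖c_1‖ = 5.0990, so e_1 = (-0.1961, 0.7845, 0.5883).
e_1·c_2 = (-0.1961)·3 + 0.7845·2 + 0.5883·0 = 0.9806.
u_2 = c_2 − 0.9806·e_1 = (3.1923, 1.2308, -0.5769).
‖u_2‖ = 3.4696, so e_2 = (0.9201, 0.3547, -0.1663).
r_{23} = e_2·c_3 = 3.8909.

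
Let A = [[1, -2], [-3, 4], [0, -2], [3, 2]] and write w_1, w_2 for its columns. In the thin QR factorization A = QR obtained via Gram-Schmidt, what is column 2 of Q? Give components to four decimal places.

e_2 = (-0.3181, 0.5514, -0.4030, 0.6575)

w_1 = (1, -3, 0, 3); ‖w_1‖ = 4.3589, so e_1 = (0.2294, -0.6882, 0.0000, 0.6882).
e_1·w_2 = 0.2294·(-2) + (-0.6882)·4 + 0.0000·(-2) + 0.6882·2 = -1.8353.
u_2 = w_2 + 1.8353·e_1 = (-1.5789, 2.7368, -2.0000, 3.2632).
‖u_2‖ = 4.9630, so e_2 = (-0.3181, 0.5514, -0.4030, 0.6575).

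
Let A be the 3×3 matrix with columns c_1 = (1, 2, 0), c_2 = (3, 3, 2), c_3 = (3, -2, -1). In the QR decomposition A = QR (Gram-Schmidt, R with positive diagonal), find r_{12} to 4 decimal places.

r_{12} = 4.0249

c_1 = (1, 2, 0); ‖c_1‖ = 2.2361, so q_1 = (0.4472, 0.8944, 0.0000).
r_{12} = q_1·c_2 = 4.0249.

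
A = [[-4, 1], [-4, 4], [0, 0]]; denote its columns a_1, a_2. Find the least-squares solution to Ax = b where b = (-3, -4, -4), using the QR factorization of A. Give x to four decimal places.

a_1 = (-4, -4, 0); ‖a_1‖ = 5.6569, so q_1 = (-0.7071, -0.7071, 0.0000).
q_1·a_2 = (-0.7071)·1 + (-0.7071)·4 + 0.0000·0 = -3.5355.
u_2 = a_2 + 3.5355·q_1 = (-1.5000, 1.5000, 0.0000).
‖u_2‖ = 2.1213, so q_2 = (-0.7071, 0.7071, 0.0000).
Qᵀb = (4.9497, -0.7071).
Back-substitute: x_2 = -0.7071/2.1213 = -0.3333.
x_1 = (4.9497 + 3.5355·(-0.3333))/5.6569 = 0.6667.

x = (0.6667, -0.3333)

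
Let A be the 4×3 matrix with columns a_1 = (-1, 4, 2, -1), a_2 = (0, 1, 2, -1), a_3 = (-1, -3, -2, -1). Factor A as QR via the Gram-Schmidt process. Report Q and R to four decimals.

a_1 = (-1, 4, 2, -1); ‖a_1‖ = 4.6904, so q_1 = (-0.2132, 0.8528, 0.4264, -0.2132).
q_1·a_2 = (-0.2132)·0 + 0.8528·1 + 0.4264·2 + (-0.2132)·(-1) = 1.9188.
u_2 = a_2 − 1.9188·q_1 = (0.4091, -0.6364, 1.1818, -0.5909).
‖u_2‖ = 1.5226, so q_2 = (0.2687, -0.4180, 0.7762, -0.3881).
q_1·a_3 = (-0.2132)·(-1) + 0.8528·(-3) + 0.4264·(-2) + (-0.2132)·(-1) = -2.9848; q_2·a_3 = 0.2687·(-1) + (-0.4180)·(-3) + 0.7762·(-2) + (-0.3881)·(-1) = -0.1791.
u_3 = a_3 + 2.9848·q_1 + 0.1791·q_2 = (-1.5882, -0.5294, -0.5882, -1.7059).
‖u_3‖ = 2.4615, so q_3 = (-0.6452, -0.2151, -0.2390, -0.6930).

Q = [[-0.2132, 0.2687, -0.6452], [0.8528, -0.4180, -0.2151], [0.4264, 0.7762, -0.2390], [-0.2132, -0.3881, -0.6930]], R = [[4.6904, 1.9188, -2.9848], [0.0000, 1.5226, -0.1791], [0.0000, 0.0000, 2.4615]]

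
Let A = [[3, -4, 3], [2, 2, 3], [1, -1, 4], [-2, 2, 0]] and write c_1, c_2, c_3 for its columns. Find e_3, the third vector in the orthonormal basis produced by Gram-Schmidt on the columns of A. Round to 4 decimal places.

c_1 = (3, 2, 1, -2); ‖c_1‖ = 4.2426, so e_1 = (0.7071, 0.4714, 0.2357, -0.4714).
e_1·c_2 = 0.7071·(-4) + 0.4714·2 + 0.2357·(-1) + (-0.4714)·2 = -3.0641.
u_2 = c_2 + 3.0641·e_1 = (-1.8333, 3.4444, -0.2778, 0.5556).
‖u_2‖ = 3.9511, so e_2 = (-0.4640, 0.8718, -0.0703, 0.1406).
e_1·c_3 = 0.7071·3 + 0.4714·3 + 0.2357·4 + (-0.4714)·0 = 4.4783; e_2·c_3 = (-0.4640)·3 + 0.8718·3 + (-0.0703)·4 + 0.1406·0 = 0.9421.
u_3 = c_3 − 4.4783·e_1 − 0.9421·e_2 = (0.2705, 0.0676, 3.0107, 1.9786).
‖u_3‖ = 3.6134, so e_3 = (0.0748, 0.0187, 0.8332, 0.5476).

e_3 = (0.0748, 0.0187, 0.8332, 0.5476)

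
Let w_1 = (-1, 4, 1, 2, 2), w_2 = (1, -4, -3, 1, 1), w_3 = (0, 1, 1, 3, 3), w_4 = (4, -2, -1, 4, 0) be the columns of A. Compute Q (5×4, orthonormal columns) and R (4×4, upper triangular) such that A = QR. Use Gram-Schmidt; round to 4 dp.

w_1 = (-1, 4, 1, 2, 2); ‖w_1‖ = 5.0990, so e_1 = (-0.1961, 0.7845, 0.1961, 0.3922, 0.3922).
e_1·w_2 = (-0.1961)·1 + 0.7845·(-4) + 0.1961·(-3) + 0.3922·1 + 0.3922·1 = -3.1379.
u_2 = w_2 + 3.1379·e_1 = (0.3846, -1.5385, -2.3846, 2.2308, 2.2308).
‖u_2‖ = 4.2607, so e_2 = (0.0903, -0.3611, -0.5597, 0.5236, 0.5236).
e_1·w_3 = (-0.1961)·0 + 0.7845·1 + 0.1961·1 + 0.3922·3 + 0.3922·3 = 3.3340; e_2·w_3 = 0.0903·0 + (-0.3611)·1 + (-0.5597)·1 + 0.5236·3 + 0.5236·3 = 2.2206.
u_3 = w_3 − 3.3340·e_1 − 2.2206·e_2 = (0.4534, -0.8136, 1.5890, 0.5297, 0.5297).
‖u_3‖ = 1.9883, so e_3 = (0.2280, -0.4092, 0.7992, 0.2664, 0.2664).
e_1·w_4 = (-0.1961)·4 + 0.7845·(-2) + 0.1961·(-1) + 0.3922·4 + 0.3922·0 = -0.9806; e_2·w_4 = 0.0903·4 + (-0.3611)·(-2) + (-0.5597)·(-1) + 0.5236·4 + 0.5236·0 = 3.7372; e_3·w_4 = 0.2280·4 + (-0.4092)·(-2) + 0.7992·(-1) + 0.2664·4 + 0.2664·0 = 1.9968.
u_4 = w_4 + 0.9806·e_1 − 3.7372·e_2 − 1.9968·e_3 = (3.0150, 0.9357, -0.3119, 1.8960, -2.1040).
‖u_4‖ = 4.2526, so e_4 = (0.7090, 0.2200, -0.0733, 0.4459, -0.4947).

Q = [[-0.1961, 0.0903, 0.2280, 0.7090], [0.7845, -0.3611, -0.4092, 0.2200], [0.1961, -0.5597, 0.7992, -0.0733], [0.3922, 0.5236, 0.2664, 0.4459], [0.3922, 0.5236, 0.2664, -0.4947]], R = [[5.0990, -3.1379, 3.3340, -0.9806], [0.0000, 4.2607, 2.2206, 3.7372], [0.0000, 0.0000, 1.9883, 1.9968], [0.0000, 0.0000, 0.0000, 4.2526]]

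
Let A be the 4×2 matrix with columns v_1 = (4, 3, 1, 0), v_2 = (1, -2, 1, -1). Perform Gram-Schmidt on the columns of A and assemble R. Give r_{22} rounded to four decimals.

r_{22} = 2.6385

v_1 = (4, 3, 1, 0); ‖v_1‖ = 5.0990, so e_1 = (0.7845, 0.5883, 0.1961, 0.0000).
e_1·v_2 = 0.7845·1 + 0.5883·(-2) + 0.1961·1 + 0.0000·(-1) = -0.1961.
u_2 = v_2 + 0.1961·e_1 = (1.1538, -1.8846, 1.0385, -1.0000).
r_{22} = ‖u_2‖ = 2.6385.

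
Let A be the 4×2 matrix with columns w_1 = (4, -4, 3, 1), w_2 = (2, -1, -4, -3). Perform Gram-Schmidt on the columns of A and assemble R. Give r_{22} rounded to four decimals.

r_{22} = 5.4576

e_1 = w_1/‖w_1‖ = (4, -4, 3, 1)/6.4807 = (0.6172, -0.6172, 0.4629, 0.1543).
r_{12} = e_1·w_2 = -0.4629.
u_2 = w_2 + 0.4629·e_1 = (2.2857, -1.2857, -3.7857, -2.9286).
r_{22} = ‖u_2‖ = 5.4576.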